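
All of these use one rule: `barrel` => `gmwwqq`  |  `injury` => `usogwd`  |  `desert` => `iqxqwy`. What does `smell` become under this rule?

Two shifts are in play — +12 for a/e/i/o/u, +5 for every other letter.
Applying it to smell: s(cons)+5=x, m(cons)+5=r, e(vowel)+12=q, l(cons)+5=q, l(cons)+5=q.

xrqqq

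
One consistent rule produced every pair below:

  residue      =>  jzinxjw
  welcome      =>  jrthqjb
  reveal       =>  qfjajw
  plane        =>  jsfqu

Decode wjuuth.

The output letters match the input read backwards, each shifted +5: residue reversed is eudiser. The word is reversed, then every letter is shifted forward by 5.
Undoing it on wjuuth: shift back: w−5=r, j−5=e, u−5=p, u−5=p, t−5=o, h−5=c → reppoc; then reverse → copper.

copper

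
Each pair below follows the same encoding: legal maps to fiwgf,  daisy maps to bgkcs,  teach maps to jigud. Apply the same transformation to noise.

takci

l(11)→f(5) and e(4)→i(8) fit y≡7x+6 (mod 26); the inverse of 7 mod 26 is 15. Each letter's alphabet position (a=0..z=25) is mapped through 7·x+6 mod 26 — an affine cipher.
For noise: n(13)→7·13+6≡19=t; o(14)→7·14+6≡0=a; i(8)→7·8+6≡10=k; s(18)→7·18+6≡2=c; e(4)→7·4+6≡8=i (all mod 26).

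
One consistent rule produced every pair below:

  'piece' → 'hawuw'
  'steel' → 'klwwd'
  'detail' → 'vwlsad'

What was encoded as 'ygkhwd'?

gospel

Compare letters: p→h is +18, i→a is +18, e→w is +18 — a constant shift. It's a constant shift of +18 (ROT18).
Undoing it on ygkhwd: y−18=g, g−18=o, k−18=s, h−18=p, w−18=e, d−18=l.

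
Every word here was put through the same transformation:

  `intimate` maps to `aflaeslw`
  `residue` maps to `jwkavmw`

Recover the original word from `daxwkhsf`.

Compare letters: i→a is +18, n→f is +18, t→l is +18 — a constant shift. Each letter is shifted forward by 18 in the alphabet (a Caesar shift of +18).
Decoding daxwkhsf: d−18=l, a−18=i, x−18=f, w−18=e, k−18=s, h−18=p, s−18=a, f−18=n.

lifespan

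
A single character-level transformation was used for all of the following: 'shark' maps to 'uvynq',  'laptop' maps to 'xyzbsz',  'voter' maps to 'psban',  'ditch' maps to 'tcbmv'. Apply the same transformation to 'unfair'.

ilhycn

Each letter's alphabet position (a=0..z=25) is mapped through 7·x+24 mod 26 — an affine cipher.
Applying it to unfair: u(20)→7·20+24≡8=i; n(13)→7·13+24≡11=l; f(5)→7·5+24≡7=h; a(0)→7·0+24≡24=y; i(8)→7·8+24≡2=c; r(17)→7·17+24≡13=n (all mod 26).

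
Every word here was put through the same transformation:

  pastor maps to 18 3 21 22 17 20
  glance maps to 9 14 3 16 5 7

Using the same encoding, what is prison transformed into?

Letters become their 1-based position plus 2 (so a→3, b→4, …).
Applying it to prison: p=16→18, r=18→20, i=9→11, s=19→21, o=15→17, n=14→16.

18 20 11 21 17 16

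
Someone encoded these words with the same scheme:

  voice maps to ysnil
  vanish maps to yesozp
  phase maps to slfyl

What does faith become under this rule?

ienzo

In voice: v→y is +3, o→s is +4, i→n is +5, c→i is +6 — the shift increases by 1 each position. Letter i (0-indexed) is shifted by i+3, so successive shifts are 3, 4, 5, ….
Applying it to faith: f+3=i, a+4=e, i+5=n, t+6=z, h+7=o.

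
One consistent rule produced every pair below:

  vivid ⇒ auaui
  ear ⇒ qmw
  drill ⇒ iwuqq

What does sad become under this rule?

xmi

The shift depends on letter class: consonant v→a is +5, but vowel i→u is +12. Vowels shift forward by 12 and consonants shift forward by 5.
For sad: s(cons)+5=x, a(vowel)+12=m, d(cons)+5=i.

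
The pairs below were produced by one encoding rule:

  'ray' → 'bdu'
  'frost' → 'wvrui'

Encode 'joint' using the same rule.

The output letters match the input read backwards, each shifted +3: ray reversed is yar. Read the word backwards and shift each letter +3.
For joint: reverse → tnioj; then shift: t+3=w, n+3=q, i+3=l, o+3=r, j+3=m.

wqlrm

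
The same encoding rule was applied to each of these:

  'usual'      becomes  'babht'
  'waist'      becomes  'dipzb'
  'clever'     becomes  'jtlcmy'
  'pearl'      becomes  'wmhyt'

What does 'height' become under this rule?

ompnpa

Shifts by position in usual: pos 0: u→b (+7), pos 1: s→a (+8), pos 2: u→b (+7), pos 3: a→h (+7), pos 4: l→t (+8) — repeating every 3. The shifts repeat in a cycle of length 3: positions 0,1,… shift by +7, +8, +7, then the pattern repeats.
For height: h+7=o, e+8=m, i+7=p, g+7=n, h+8=p, t+7=a.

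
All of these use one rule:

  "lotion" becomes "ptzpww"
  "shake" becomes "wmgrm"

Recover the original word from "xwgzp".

The shift increases by 1 at each position, starting from +4: 4, 5, 6, ….
Undoing it on xwgzp: x−4=t, w−5=r, g−6=a, z−7=s, p−8=h.

trash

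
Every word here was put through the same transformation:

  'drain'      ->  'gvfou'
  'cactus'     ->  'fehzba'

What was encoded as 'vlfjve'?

Each letter shifts forward by (position + 3), i.e. 3, 4, 5, … — the shift grows by one for each successive letter.
Undoing it on vlfjve: v−3=s, l−4=h, f−5=a, j−6=d, v−7=o, e−8=w.

shadow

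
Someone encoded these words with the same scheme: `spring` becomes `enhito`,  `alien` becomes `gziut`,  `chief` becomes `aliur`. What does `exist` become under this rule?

s(18)→e(4) and p(15)→n(13) fit y≡23x+6 (mod 26); the inverse of 23 mod 26 is 17. This is an affine cipher: with a=0,…,z=25, each position x becomes (23x+6) mod 26.
Applying it to exist: e(4)→23·4+6≡20=u; x(23)→23·23+6≡15=p; i(8)→23·8+6≡8=i; s(18)→23·18+6≡4=e; t(19)→23·19+6≡1=b (all mod 26).

upieb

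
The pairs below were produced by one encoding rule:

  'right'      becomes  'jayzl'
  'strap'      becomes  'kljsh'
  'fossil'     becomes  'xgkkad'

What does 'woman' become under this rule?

ogesf

This is a Caesar cipher with shift 18.
Applying it to woman: w+18=o, o+18=g, m+18=e, a+18=s, n+18=f.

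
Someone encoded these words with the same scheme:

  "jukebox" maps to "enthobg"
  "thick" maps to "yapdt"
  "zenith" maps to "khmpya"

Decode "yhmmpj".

tennis

Treating letters as 0–25, the rule is x ↦ 15x + 25 (mod 26).
Reversing it on yhmmpj: y(24)→7·(24−25)≡19=t; h(7)→7·(7−25)≡4=e; m(12)→7·(12−25)≡13=n; m(12)→7·(12−25)≡13=n; p(15)→7·(15−25)≡8=i; j(9)→7·(9−25)≡18=s (all mod 26).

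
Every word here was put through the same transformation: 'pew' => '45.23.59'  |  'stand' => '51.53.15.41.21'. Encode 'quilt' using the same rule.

p(#16)→45 and e(#5)→23: differences scale by 2, so n = 2·pos + 13. The formula is n = 2×(alphabet index, a=1) + 13.
For quilt: q=17→47, u=21→55, i=9→31, l=12→37, t=20→53.

47.55.31.37.53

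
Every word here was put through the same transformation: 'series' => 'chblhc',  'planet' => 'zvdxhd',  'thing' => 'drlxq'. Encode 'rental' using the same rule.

bhxddv

The shift depends on letter class: consonant s→c is +10, but vowel e→h is +3. Two shifts are in play — +3 for a/e/i/o/u, +10 for every other letter.
On rental: r(cons)+10=b, e(vowel)+3=h, n(cons)+10=x, t(cons)+10=d, a(vowel)+3=d, l(cons)+10=v.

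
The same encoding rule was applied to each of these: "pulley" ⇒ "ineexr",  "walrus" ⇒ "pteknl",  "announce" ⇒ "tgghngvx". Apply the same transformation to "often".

hymxg

Compare letters: p→i is +19, u→n is +19, l→e is +19 — a constant shift. Every letter moves 19 places later in the alphabet, wrapping around z→a.
On often: o+19=h, f+19=y, t+19=m, e+19=x, n+19=g.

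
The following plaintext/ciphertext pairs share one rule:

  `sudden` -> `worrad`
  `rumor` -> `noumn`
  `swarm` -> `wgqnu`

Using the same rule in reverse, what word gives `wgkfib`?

switch

s(18)→w(22) and u(20)→o(14) fit y≡9x+16 (mod 26); the inverse of 9 mod 26 is 3. Treating letters as 0–25, the rule is x ↦ 9x + 16 (mod 26).
Reversing it on wgkfib: w(22)→3·(22−16)≡18=s; g(6)→3·(6−16)≡22=w; k(10)→3·(10−16)≡8=i; f(5)→3·(5−16)≡19=t; i(8)→3·(8−16)≡2=c; b(1)→3·(1−16)≡7=h (all mod 26).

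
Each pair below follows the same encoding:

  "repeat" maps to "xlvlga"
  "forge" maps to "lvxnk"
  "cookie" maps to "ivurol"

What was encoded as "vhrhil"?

Shifts by position in repeat: pos 0: r→x (+6), pos 1: e→l (+7), pos 2: p→v (+6), pos 3: e→l (+7) — repeating every 2. It's a Vigenère-style cipher with numeric key [6,7]: position i shifts by key[i mod 2].
Reversing it on vhrhil: v−6=p, h−7=a, r−6=l, h−7=a, i−6=c, l−7=e.

palace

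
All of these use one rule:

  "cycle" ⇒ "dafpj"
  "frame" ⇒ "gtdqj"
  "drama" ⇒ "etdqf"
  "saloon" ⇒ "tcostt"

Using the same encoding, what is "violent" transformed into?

wkrpjta

Letter i (0-indexed) is shifted by i+1, so successive shifts are 1, 2, 3, ….
On violent: v+1=w, i+2=k, o+3=r, l+4=p, e+5=j, n+6=t, t+7=a.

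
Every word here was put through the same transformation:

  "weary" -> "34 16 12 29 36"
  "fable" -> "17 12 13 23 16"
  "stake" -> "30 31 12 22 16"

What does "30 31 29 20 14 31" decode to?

w is letter #23 and maps to 34: an offset of 11. The number is (letter's place in the alphabet, a=1) + 11.
Reversing it on 30 31 29 20 14 31: 30→(30−11)÷1=19=s, 31→(31−11)÷1=20=t, 29→(29−11)÷1=18=r, 20→(20−11)÷1=9=i, 14→(14−11)÷1=3=c, 31→(31−11)÷1=20=t.

strict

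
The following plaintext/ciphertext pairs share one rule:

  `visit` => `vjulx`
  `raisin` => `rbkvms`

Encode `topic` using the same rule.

tprlg

In visit: v→v is +0, i→j is +1, s→u is +2, i→l is +3 — the shift increases by 1 each position. The shift increases by 1 at each position, starting from +0: 0, 1, 2, ….
On topic: t+0=t, o+1=p, p+2=r, i+3=l, c+4=g.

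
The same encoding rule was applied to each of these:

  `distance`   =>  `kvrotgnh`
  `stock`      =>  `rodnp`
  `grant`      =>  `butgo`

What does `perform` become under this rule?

ahueduj

d(3)→k(10) and i(8)→v(21) fit y≡23x+19 (mod 26); the inverse of 23 mod 26 is 17. This is an affine cipher: with a=0,…,z=25, each position x becomes (23x+19) mod 26.
Applying it to perform: p(15)→23·15+19≡0=a; e(4)→23·4+19≡7=h; r(17)→23·17+19≡20=u; f(5)→23·5+19≡4=e; o(14)→23·14+19≡3=d; r(17)→23·17+19≡20=u; m(12)→23·12+19≡9=j (all mod 26).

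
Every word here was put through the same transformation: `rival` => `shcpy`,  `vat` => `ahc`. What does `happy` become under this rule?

fwwho

Read the word backwards and shift each letter +7.
For happy: reverse → yppah; then shift: y+7=f, p+7=w, p+7=w, a+7=h, h+7=o.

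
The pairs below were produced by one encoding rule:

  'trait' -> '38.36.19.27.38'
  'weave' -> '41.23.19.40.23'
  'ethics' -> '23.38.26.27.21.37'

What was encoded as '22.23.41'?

t is letter #20 and maps to 38: an offset of 18. Each letter is replaced by its alphabet position (a=1..z=26) + 18.
Undoing it on 22.23.41: 22→(22−18)÷1=4=d, 23→(23−18)÷1=5=e, 41→(41−18)÷1=23=w.

dew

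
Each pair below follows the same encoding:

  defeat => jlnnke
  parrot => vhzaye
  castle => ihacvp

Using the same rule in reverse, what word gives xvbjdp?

rotate

Each letter shifts forward by (position + 6), i.e. 6, 7, 8, … — the shift grows by one for each successive letter.
Undoing it on xvbjdp: x−6=r, v−7=o, b−8=t, j−9=a, d−10=t, p−11=e.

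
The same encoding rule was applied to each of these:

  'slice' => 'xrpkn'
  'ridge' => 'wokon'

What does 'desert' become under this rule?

In slice: s→x is +5, l→r is +6, i→p is +7, c→k is +8 — the shift increases by 1 each position. Letter i (0-indexed) is shifted by i+5, so successive shifts are 5, 6, 7, ….
On desert: d+5=i, e+6=k, s+7=z, e+8=m, r+9=a, t+10=d.

ikzmad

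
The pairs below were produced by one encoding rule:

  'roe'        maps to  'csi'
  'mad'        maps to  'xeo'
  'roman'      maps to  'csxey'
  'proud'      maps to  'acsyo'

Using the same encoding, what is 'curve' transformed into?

nycgi

The shift depends on letter class: consonant r→c is +11, but vowel o→s is +4. Vowels shift forward by 4 and consonants shift forward by 11.
Applying it to curve: c(cons)+11=n, u(vowel)+4=y, r(cons)+11=c, v(cons)+11=g, e(vowel)+4=i.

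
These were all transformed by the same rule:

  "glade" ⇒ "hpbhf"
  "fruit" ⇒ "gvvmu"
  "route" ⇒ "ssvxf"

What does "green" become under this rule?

hvfio

It's a Vigenère-style cipher with numeric key [1,4]: position i shifts by key[i mod 2].
On green: g+1=h, r+4=v, e+1=f, e+4=i, n+1=o.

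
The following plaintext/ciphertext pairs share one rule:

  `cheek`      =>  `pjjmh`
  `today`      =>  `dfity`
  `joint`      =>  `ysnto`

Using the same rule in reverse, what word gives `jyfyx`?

Read the word backwards and shift each letter +5.
Decoding jyfyx: shift back: j−5=e, y−5=t, f−5=a, y−5=t, x−5=s → etats; then reverse → state.

state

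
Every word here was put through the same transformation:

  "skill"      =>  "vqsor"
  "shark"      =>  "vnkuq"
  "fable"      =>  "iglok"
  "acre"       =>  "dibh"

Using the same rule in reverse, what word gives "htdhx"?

Shifts by position in skill: pos 0: s→v (+3), pos 1: k→q (+6), pos 2: i→s (+10), pos 3: l→o (+3), pos 4: l→r (+6) — repeating every 3. It's a Vigenère-style cipher with numeric key [3,6,10]: position i shifts by key[i mod 3].
Undoing it on htdhx: h−3=e, t−6=n, d−10=t, h−3=e, x−6=r.

enter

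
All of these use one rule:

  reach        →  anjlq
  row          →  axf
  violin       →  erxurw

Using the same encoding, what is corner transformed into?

lxawna

Every letter moves 9 places later in the alphabet, wrapping around z→a.
For corner: c+9=l, o+9=x, r+9=a, n+9=w, e+9=n, r+9=a.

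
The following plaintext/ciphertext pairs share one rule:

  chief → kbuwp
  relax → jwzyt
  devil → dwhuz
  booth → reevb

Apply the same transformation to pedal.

c(2)→k(10) and h(7)→b(1) fit y≡19x+24 (mod 26); the inverse of 19 mod 26 is 11. Each letter's alphabet position (a=0..z=25) is mapped through 19·x+24 mod 26 — an affine cipher.
Applying it to pedal: p(15)→19·15+24≡23=x; e(4)→19·4+24≡22=w; d(3)→19·3+24≡3=d; a(0)→19·0+24≡24=y; l(11)→19·11+24≡25=z (all mod 26).

xwdyz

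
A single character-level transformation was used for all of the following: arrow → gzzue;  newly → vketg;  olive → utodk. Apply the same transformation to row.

zue

The shift depends on letter class: consonant r→z is +8, but vowel a→g is +6. Vowels shift forward by 6 and consonants shift forward by 8.
Applying it to row: r(cons)+8=z, o(vowel)+6=u, w(cons)+8=e.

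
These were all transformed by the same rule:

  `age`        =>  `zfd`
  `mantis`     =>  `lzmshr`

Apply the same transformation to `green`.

fqddm

Compare letters: a→z is +25, g→f is +25, e→d is +25 — a constant shift. Each letter is shifted forward by 25 in the alphabet (a Caesar shift of +25).
For green: g+25=f, r+25=q, e+25=d, e+25=d, n+25=m.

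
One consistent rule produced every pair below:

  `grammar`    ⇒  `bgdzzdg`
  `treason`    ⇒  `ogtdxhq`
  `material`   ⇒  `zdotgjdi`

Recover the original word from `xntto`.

Each letter's alphabet position (a=0..z=25) is mapped through 17·x+3 mod 26 — an affine cipher.
Reversing it on xntto: x(23)→23·(23−3)≡18=s; n(13)→23·(13−3)≡22=w; t(19)→23·(19−3)≡4=e; t(19)→23·(19−3)≡4=e; o(14)→23·(14−3)≡19=t (all mod 26).

sweet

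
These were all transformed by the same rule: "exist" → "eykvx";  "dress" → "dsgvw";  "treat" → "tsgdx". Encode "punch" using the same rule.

pvpfl

In exist: e→e is +0, x→y is +1, i→k is +2, s→v is +3 — the shift increases by 1 each position. Letter i (0-indexed) is shifted by i+0, so successive shifts are 0, 1, 2, ….
For punch: p+0=p, u+1=v, n+2=p, c+3=f, h+4=l.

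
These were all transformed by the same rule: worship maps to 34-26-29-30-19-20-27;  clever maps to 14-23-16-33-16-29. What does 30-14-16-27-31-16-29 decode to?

scepter

Each letter is replaced by its alphabet position (a=1..z=26) + 11.
Decoding 30-14-16-27-31-16-29: 30→(30−11)÷1=19=s, 14→(14−11)÷1=3=c, 16→(16−11)÷1=5=e, 27→(27−11)÷1=16=p, 31→(31−11)÷1=20=t, 16→(16−11)÷1=5=e, 29→(29−11)÷1=18=r.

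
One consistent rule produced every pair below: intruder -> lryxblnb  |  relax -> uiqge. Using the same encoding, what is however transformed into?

In intruder: i→l is +3, n→r is +4, t→y is +5, r→x is +6 — the shift increases by 1 each position. The shift increases by 1 at each position, starting from +3: 3, 4, 5, ….
On however: h+3=k, o+4=s, w+5=b, e+6=k, v+7=c, e+8=m, r+9=a.

ksbkcma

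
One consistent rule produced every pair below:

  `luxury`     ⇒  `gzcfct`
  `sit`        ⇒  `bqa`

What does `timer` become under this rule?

zmuqb

The word is reversed, then every letter is shifted forward by 8.
For timer: reverse → remit; then shift: r+8=z, e+8=m, m+8=u, i+8=q, t+8=b.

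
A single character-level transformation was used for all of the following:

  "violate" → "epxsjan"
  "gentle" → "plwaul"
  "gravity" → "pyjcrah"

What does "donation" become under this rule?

Shifts by position in violate: pos 0: v→e (+9), pos 1: i→p (+7), pos 2: o→x (+9), pos 3: l→s (+7) — repeating every 2. A repeating key of period 2 is used — shifts +9, +7 over and over.
For donation: d+9=m, o+7=v, n+9=w, a+7=h, t+9=c, i+7=p, o+9=x, n+7=u.

mvwhcpxu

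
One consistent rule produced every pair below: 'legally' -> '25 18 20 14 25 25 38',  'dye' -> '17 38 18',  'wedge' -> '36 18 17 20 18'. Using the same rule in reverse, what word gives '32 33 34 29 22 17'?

l is letter #12 and maps to 25: an offset of 13. Letters become their 1-based position plus 13 (so a→14, b→15, …).
Reversing it on 32 33 34 29 22 17: 32→(32−13)÷1=19=s, 33→(33−13)÷1=20=t, 34→(34−13)÷1=21=u, 29→(29−13)÷1=16=p, 22→(22−13)÷1=9=i, 17→(17−13)÷1=4=d.

stupid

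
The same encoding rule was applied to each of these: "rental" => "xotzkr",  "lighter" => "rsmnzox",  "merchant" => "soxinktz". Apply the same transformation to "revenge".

xobotmo

The rule splits by letter class: vowels +10, consonants +6.
On revenge: r(cons)+6=x, e(vowel)+10=o, v(cons)+6=b, e(vowel)+10=o, n(cons)+6=t, g(cons)+6=m, e(vowel)+10=o.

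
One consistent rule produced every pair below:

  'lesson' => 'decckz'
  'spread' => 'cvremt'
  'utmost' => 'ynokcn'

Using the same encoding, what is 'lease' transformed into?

demce

Each letter's alphabet position (a=0..z=25) is mapped through 11·x+12 mod 26 — an affine cipher.
On lease: l(11)→11·11+12≡3=d; e(4)→11·4+12≡4=e; a(0)→11·0+12≡12=m; s(18)→11·18+12≡2=c; e(4)→11·4+12≡4=e (all mod 26).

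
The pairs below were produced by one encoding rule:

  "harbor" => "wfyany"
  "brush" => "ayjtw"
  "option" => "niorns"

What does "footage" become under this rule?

h(7)→w(22) and a(0)→f(5) fit y≡21x+5 (mod 26); the inverse of 21 mod 26 is 5. This is an affine cipher: with a=0,…,z=25, each position x becomes (21x+5) mod 26.
For footage: f(5)→21·5+5≡6=g; o(14)→21·14+5≡13=n; o(14)→21·14+5≡13=n; t(19)→21·19+5≡14=o; a(0)→21·0+5≡5=f; g(6)→21·6+5≡1=b; e(4)→21·4+5≡11=l (all mod 26).

gnnofbl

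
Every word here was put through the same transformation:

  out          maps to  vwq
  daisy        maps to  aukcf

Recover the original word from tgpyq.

The output letters match the input read backwards, each shifted +2: out reversed is tuo. Read the word backwards and shift each letter +2.
Decoding tgpyq: shift back: t−2=r, g−2=e, p−2=n, y−2=w, q−2=o → renwo; then reverse → owner.

owner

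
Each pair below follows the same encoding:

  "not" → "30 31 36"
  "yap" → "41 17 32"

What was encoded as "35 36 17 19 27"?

stack

n is letter #14 and maps to 30: an offset of 16. Each letter is replaced by its alphabet position (a=1..z=26) + 16.
Decoding 35 36 17 19 27: 35→(35−16)÷1=19=s, 36→(36−16)÷1=20=t, 17→(17−16)÷1=1=a, 19→(19−16)÷1=3=c, 27→(27−16)÷1=11=k.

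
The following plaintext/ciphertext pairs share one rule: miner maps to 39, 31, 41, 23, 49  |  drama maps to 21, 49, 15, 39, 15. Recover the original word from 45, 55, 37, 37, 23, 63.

With a=1..z=26, the number is 2·pos + 13.
Undoing it on 45, 55, 37, 37, 23, 63: 45→(45−13)÷2=16=p, 55→(55−13)÷2=21=u, 37→(37−13)÷2=12=l, 37→(37−13)÷2=12=l, 23→(23−13)÷2=5=e, 63→(63−13)÷2=25=y.

pulley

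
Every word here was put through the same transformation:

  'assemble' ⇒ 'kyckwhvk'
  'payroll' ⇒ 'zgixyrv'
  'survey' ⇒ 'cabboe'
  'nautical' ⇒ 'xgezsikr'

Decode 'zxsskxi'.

primary

Shifts by position in assemble: pos 0: a→k (+10), pos 1: s→y (+6), pos 2: s→c (+10), pos 3: e→k (+6) — repeating every 2. It's a Vigenère-style cipher with numeric key [10,6]: position i shifts by key[i mod 2].
Reversing it on zxsskxi: z−10=p, x−6=r, s−10=i, s−6=m, k−10=a, x−6=r, i−10=y.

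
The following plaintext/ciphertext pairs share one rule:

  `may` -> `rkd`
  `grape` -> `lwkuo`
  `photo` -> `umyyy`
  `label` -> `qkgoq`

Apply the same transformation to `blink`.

gqssp

The shift depends on letter class: consonant m→r is +5, but vowel a→k is +10. Vowels shift forward by 10 and consonants shift forward by 5.
On blink: b(cons)+5=g, l(cons)+5=q, i(vowel)+10=s, n(cons)+5=s, k(cons)+5=p.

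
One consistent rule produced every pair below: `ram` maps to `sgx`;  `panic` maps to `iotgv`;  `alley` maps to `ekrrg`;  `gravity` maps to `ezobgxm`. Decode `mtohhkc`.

webbing

Two steps: reverse the string, then apply a Caesar shift of +6.
Reversing it on mtohhkc: shift back: m−6=g, t−6=n, o−6=i, h−6=b, h−6=b, k−6=e, c−6=w → gnibbew; then reverse → webbing.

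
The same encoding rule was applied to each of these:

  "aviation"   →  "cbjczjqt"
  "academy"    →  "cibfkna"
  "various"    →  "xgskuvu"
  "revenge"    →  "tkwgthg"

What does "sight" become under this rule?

uohjz

Shifts by position in aviation: pos 0: a→c (+2), pos 1: v→b (+6), pos 2: i→j (+1), pos 3: a→c (+2), pos 4: t→z (+6), pos 5: i→j (+1) — repeating every 3. A repeating key of period 3 is used — shifts +2, +6, +1 over and over.
Applying it to sight: s+2=u, i+6=o, g+1=h, h+2=j, t+6=z.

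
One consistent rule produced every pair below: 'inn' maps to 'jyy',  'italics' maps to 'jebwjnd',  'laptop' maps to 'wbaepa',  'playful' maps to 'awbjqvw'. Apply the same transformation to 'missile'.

Two shifts are in play — +1 for a/e/i/o/u, +11 for every other letter.
On missile: m(cons)+11=x, i(vowel)+1=j, s(cons)+11=d, s(cons)+11=d, i(vowel)+1=j, l(cons)+11=w, e(vowel)+1=f.

xjddjwf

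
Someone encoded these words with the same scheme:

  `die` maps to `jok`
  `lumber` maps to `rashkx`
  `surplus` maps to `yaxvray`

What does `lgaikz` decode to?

faucet

It's a constant shift of +6 (ROT6).
Undoing it on lgaikz: l−6=f, g−6=a, a−6=u, i−6=c, k−6=e, z−6=t.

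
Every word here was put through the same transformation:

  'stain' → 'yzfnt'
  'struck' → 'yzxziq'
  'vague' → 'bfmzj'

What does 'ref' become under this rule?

xjl

Vowels shift forward by 5 and consonants shift forward by 6.
For ref: r(cons)+6=x, e(vowel)+5=j, f(cons)+6=l.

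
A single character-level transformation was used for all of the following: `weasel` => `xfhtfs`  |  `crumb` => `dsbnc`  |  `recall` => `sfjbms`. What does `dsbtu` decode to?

crust

It's a Vigenère-style cipher with numeric key [1,1,7]: position i shifts by key[i mod 3].
Reversing it on dsbtu: d−1=c, s−1=r, b−7=u, t−1=s, u−1=t.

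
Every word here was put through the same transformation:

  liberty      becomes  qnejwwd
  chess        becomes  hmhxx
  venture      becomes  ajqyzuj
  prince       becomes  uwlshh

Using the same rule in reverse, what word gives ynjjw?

tiger

It's a Vigenère-style cipher with numeric key [5,5,3]: position i shifts by key[i mod 3].
Reversing it on ynjjw: y−5=t, n−5=i, j−3=g, j−5=e, w−5=r.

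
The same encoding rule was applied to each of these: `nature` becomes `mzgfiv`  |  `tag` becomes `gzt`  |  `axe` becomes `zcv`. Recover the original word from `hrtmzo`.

signal

Each pair mirrors across the alphabet (n↔m, a↔z, t↔g): positions sum to 25. Letters are reflected about the middle of the alphabet (position → 25−position): Atbash.
Undoing it on hrtmzo: h↔s, r↔i, t↔g, m↔n, z↔a, o↔l.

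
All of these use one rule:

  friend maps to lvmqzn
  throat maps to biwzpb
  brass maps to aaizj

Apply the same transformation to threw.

Two steps: reverse the string, then apply a Caesar shift of +8.
On threw: reverse → werht; then shift: w+8=e, e+8=m, r+8=z, h+8=p, t+8=b.

emzpb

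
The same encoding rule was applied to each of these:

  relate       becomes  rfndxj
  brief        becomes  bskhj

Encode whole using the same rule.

In relate: r→r is +0, e→f is +1, l→n is +2, a→d is +3 — the shift increases by 1 each position. Letter i (0-indexed) is shifted by i+0, so successive shifts are 0, 1, 2, ….
On whole: w+0=w, h+1=i, o+2=q, l+3=o, e+4=i.

wiqoi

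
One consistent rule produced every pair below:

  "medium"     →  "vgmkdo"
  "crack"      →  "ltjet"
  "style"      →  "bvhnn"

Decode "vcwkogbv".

Shifts by position in medium: pos 0: m→v (+9), pos 1: e→g (+2), pos 2: d→m (+9), pos 3: i→k (+2) — repeating every 2. The shifts repeat in a cycle of length 2: positions 0,1,… shift by +9, +2, then the pattern repeats.
Decoding vcwkogbv: v−9=m, c−2=a, w−9=n, k−2=i, o−9=f, g−2=e, b−9=s, v−2=t.

manifest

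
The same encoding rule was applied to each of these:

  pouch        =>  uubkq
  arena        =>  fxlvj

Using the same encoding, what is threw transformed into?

Letter i (0-indexed) is shifted by i+5, so successive shifts are 5, 6, 7, ….
Applying it to threw: t+5=y, h+6=n, r+7=y, e+8=m, w+9=f.

ynymf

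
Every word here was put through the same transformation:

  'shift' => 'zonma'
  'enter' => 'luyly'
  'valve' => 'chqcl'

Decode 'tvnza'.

Shifts by position in shift: pos 0: s→z (+7), pos 1: h→o (+7), pos 2: i→n (+5), pos 3: f→m (+7), pos 4: t→a (+7) — repeating every 3. The shifts repeat in a cycle of length 3: positions 0,1,… shift by +7, +7, +5, then the pattern repeats.
Undoing it on tvnza: t−7=m, v−7=o, n−5=i, z−7=s, a−7=t.

moist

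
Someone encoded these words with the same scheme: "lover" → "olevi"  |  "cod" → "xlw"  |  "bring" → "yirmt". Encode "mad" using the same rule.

Each pair mirrors across the alphabet (l↔o, o↔l, v↔e): positions sum to 25. Letters are reflected about the middle of the alphabet (position → 25−position): Atbash.
On mad: m↔n, a↔z, d↔w.

nzw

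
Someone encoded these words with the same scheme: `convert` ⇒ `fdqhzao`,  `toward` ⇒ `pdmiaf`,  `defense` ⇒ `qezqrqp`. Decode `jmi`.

Two steps: reverse the string, then apply a Caesar shift of +12.
Undoing it on jmi: shift back: j−12=x, m−12=a, i−12=w → xaw; then reverse → wax.

wax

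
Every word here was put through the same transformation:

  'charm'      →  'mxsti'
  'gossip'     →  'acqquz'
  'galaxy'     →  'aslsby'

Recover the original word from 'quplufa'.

c(2)→m(12) and h(7)→x(23) fit y≡23x+18 (mod 26); the inverse of 23 mod 26 is 17. Treating letters as 0–25, the rule is x ↦ 23x + 18 (mod 26).
Decoding quplufa: q(16)→17·(16−18)≡18=s; u(20)→17·(20−18)≡8=i; p(15)→17·(15−18)≡1=b; l(11)→17·(11−18)≡11=l; u(20)→17·(20−18)≡8=i; f(5)→17·(5−18)≡13=n; a(0)→17·(0−18)≡6=g (all mod 26).

sibling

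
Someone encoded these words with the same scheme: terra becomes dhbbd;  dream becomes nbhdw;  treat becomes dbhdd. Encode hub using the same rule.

rxl

The shift depends on letter class: consonant t→d is +10, but vowel e→h is +3. Two shifts are in play — +3 for a/e/i/o/u, +10 for every other letter.
Applying it to hub: h(cons)+10=r, u(vowel)+3=x, b(cons)+10=l.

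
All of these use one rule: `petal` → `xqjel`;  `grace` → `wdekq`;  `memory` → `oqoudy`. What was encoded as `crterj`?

infant

p(15)→x(23) and e(4)→q(16) fit y≡3x+4 (mod 26); the inverse of 3 mod 26 is 9. This is an affine cipher: with a=0,…,z=25, each position x becomes (3x+4) mod 26.
Decoding crterj: c(2)→9·(2−4)≡8=i; r(17)→9·(17−4)≡13=n; t(19)→9·(19−4)≡5=f; e(4)→9·(4−4)≡0=a; r(17)→9·(17−4)≡13=n; j(9)→9·(9−4)≡19=t (all mod 26).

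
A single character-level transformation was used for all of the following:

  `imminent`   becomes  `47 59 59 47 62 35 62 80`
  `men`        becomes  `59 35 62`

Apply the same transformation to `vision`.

86 47 77 47 65 62

The formula is n = 3×(alphabet index, a=1) + 20.
Applying it to vision: v=22→86, i=9→47, s=19→77, i=9→47, o=15→65, n=14→62.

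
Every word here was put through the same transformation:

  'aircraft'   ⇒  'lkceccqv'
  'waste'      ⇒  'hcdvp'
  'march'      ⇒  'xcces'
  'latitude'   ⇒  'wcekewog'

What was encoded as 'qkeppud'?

fitness

Shifts by position in aircraft: pos 0: a→l (+11), pos 1: i→k (+2), pos 2: r→c (+11), pos 3: c→e (+2) — repeating every 2. It's a Vigenère-style cipher with numeric key [11,2]: position i shifts by key[i mod 2].
Decoding qkeppud: q−11=f, k−2=i, e−11=t, p−2=n, p−11=e, u−2=s, d−11=s.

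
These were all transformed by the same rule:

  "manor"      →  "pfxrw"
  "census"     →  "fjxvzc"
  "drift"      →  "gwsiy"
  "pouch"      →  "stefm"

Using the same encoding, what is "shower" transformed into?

vmyzjb

Shifts by position in manor: pos 0: m→p (+3), pos 1: a→f (+5), pos 2: n→x (+10), pos 3: o→r (+3), pos 4: r→w (+5) — repeating every 3. The shifts repeat in a cycle of length 3: positions 0,1,… shift by +3, +5, +10, then the pattern repeats.
Applying it to shower: s+3=v, h+5=m, o+10=y, w+3=z, e+5=j, r+10=b.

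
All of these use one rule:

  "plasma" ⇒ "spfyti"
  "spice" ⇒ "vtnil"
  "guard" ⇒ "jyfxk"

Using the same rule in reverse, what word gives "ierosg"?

family

In plasma: p→s is +3, l→p is +4, a→f is +5, s→y is +6 — the shift increases by 1 each position. The shift increases by 1 at each position, starting from +3: 3, 4, 5, ….
Reversing it on ierosg: i−3=f, e−4=a, r−5=m, o−6=i, s−7=l, g−8=y.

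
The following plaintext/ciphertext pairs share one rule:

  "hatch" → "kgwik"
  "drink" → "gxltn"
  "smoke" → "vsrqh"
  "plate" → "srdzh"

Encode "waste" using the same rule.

zgvzh

Shifts by position in hatch: pos 0: h→k (+3), pos 1: a→g (+6), pos 2: t→w (+3), pos 3: c→i (+6) — repeating every 2. A repeating key of period 2 is used — shifts +3, +6 over and over.
On waste: w+3=z, a+6=g, s+3=v, t+6=z, e+3=h.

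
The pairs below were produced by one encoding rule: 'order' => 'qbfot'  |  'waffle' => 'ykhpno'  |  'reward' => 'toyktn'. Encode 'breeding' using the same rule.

Shifts by position in order: pos 0: o→q (+2), pos 1: r→b (+10), pos 2: d→f (+2), pos 3: e→o (+10) — repeating every 2. A repeating key of period 2 is used — shifts +2, +10 over and over.
On breeding: b+2=d, r+10=b, e+2=g, e+10=o, d+2=f, i+10=s, n+2=p, g+10=q.

dbgofspq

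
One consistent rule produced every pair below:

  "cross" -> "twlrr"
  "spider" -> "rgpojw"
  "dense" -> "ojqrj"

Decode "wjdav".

realm

c(2)→t(19) and r(17)→w(22) fit y≡21x+3 (mod 26); the inverse of 21 mod 26 is 5. This is an affine cipher: with a=0,…,z=25, each position x becomes (21x+3) mod 26.
Undoing it on wjdav: w(22)→5·(22−3)≡17=r; j(9)→5·(9−3)≡4=e; d(3)→5·(3−3)≡0=a; a(0)→5·(0−3)≡11=l; v(21)→5·(21−3)≡12=m (all mod 26).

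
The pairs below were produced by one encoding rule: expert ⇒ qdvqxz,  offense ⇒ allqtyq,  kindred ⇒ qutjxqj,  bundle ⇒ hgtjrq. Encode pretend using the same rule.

vxqzqtj

The shift depends on letter class: consonant x→d is +6, but vowel e→q is +12. The rule splits by letter class: vowels +12, consonants +6.
On pretend: p(cons)+6=v, r(cons)+6=x, e(vowel)+12=q, t(cons)+6=z, e(vowel)+12=q, n(cons)+6=t, d(cons)+6=j.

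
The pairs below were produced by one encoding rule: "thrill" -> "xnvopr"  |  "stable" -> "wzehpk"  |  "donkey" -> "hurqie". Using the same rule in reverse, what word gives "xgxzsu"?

Shifts by position in thrill: pos 0: t→x (+4), pos 1: h→n (+6), pos 2: r→v (+4), pos 3: i→o (+6) — repeating every 2. It's a Vigenère-style cipher with numeric key [4,6]: position i shifts by key[i mod 2].
Undoing it on xgxzsu: x−4=t, g−6=a, x−4=t, z−6=t, s−4=o, u−6=o.

tattoo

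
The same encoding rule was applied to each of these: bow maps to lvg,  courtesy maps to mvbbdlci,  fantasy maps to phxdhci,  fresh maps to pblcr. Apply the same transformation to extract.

lhdbhmd

Vowels shift forward by 7 and consonants shift forward by 10.
Applying it to extract: e(vowel)+7=l, x(cons)+10=h, t(cons)+10=d, r(cons)+10=b, a(vowel)+7=h, c(cons)+10=m, t(cons)+10=d.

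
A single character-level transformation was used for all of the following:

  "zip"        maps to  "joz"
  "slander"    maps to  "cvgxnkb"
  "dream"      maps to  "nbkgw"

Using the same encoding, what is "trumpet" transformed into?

dbawzkd

The shift depends on letter class: consonant z→j is +10, but vowel i→o is +6. Two shifts are in play — +6 for a/e/i/o/u, +10 for every other letter.
For trumpet: t(cons)+10=d, r(cons)+10=b, u(vowel)+6=a, m(cons)+10=w, p(cons)+10=z, e(vowel)+6=k, t(cons)+10=d.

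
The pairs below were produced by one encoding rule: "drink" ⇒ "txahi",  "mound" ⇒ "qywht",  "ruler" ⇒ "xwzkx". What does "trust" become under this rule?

fxwof

d(3)→t(19) and r(17)→x(23) fit y≡17x+20 (mod 26); the inverse of 17 mod 26 is 23. This is an affine cipher: with a=0,…,z=25, each position x becomes (17x+20) mod 26.
On trust: t(19)→17·19+20≡5=f; r(17)→17·17+20≡23=x; u(20)→17·20+20≡22=w; s(18)→17·18+20≡14=o; t(19)→17·19+20≡5=f (all mod 26).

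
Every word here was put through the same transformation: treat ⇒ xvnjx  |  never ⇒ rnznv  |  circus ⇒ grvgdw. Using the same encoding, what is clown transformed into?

The shift depends on letter class: consonant t→x is +4, but vowel e→n is +9. The rule splits by letter class: vowels +9, consonants +4.
For clown: c(cons)+4=g, l(cons)+4=p, o(vowel)+9=x, w(cons)+4=a, n(cons)+4=r.

gpxar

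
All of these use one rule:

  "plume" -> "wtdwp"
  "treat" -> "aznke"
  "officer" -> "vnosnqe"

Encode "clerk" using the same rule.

The shift increases by 1 at each position, starting from +7: 7, 8, 9, ….
For clerk: c+7=j, l+8=t, e+9=n, r+10=b, k+11=v.

jtnbv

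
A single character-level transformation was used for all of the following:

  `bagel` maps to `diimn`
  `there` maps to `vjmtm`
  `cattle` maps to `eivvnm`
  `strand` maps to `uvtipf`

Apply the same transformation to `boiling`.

The shift depends on letter class: consonant b→d is +2, but vowel a→i is +8. The rule splits by letter class: vowels +8, consonants +2.
For boiling: b(cons)+2=d, o(vowel)+8=w, i(vowel)+8=q, l(cons)+2=n, i(vowel)+8=q, n(cons)+2=p, g(cons)+2=i.

dwqnqpi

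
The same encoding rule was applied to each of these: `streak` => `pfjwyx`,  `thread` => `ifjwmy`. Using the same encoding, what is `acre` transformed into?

jwhf

The output letters match the input read backwards, each shifted +5: streak reversed is kaerts. Two steps: reverse the string, then apply a Caesar shift of +5.
For acre: reverse → erca; then shift: e+5=j, r+5=w, c+5=h, a+5=f.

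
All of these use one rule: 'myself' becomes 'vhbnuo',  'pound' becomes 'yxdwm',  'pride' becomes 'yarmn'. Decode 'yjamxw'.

pardon

Each letter is shifted forward by 9 in the alphabet (a Caesar shift of +9).
Decoding yjamxw: y−9=p, j−9=a, a−9=r, m−9=d, x−9=o, w−9=n.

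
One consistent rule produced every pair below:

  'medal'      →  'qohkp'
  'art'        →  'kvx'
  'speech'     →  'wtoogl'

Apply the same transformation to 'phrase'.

tlvkwo

Two shifts are in play — +10 for a/e/i/o/u, +4 for every other letter.
On phrase: p(cons)+4=t, h(cons)+4=l, r(cons)+4=v, a(vowel)+10=k, s(cons)+4=w, e(vowel)+10=o.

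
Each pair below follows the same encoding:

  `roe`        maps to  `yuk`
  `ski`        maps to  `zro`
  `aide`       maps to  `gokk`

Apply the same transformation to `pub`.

The shift depends on letter class: consonant r→y is +7, but vowel o→u is +6. Vowels shift forward by 6 and consonants shift forward by 7.
Applying it to pub: p(cons)+7=w, u(vowel)+6=a, b(cons)+7=i.

wai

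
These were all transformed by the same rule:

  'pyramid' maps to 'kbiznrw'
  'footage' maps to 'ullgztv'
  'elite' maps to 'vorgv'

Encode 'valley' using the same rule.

ezoovb

Each pair mirrors across the alphabet (p↔k, y↔b, r↔i): positions sum to 25. This is the alphabet-reversal cipher (Atbash): a becomes z, b becomes y, etc.
For valley: v↔e, a↔z, l↔o, l↔o, e↔v, y↔b.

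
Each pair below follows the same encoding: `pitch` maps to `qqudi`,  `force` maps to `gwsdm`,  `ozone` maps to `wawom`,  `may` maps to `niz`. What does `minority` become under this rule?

nqowsquz

The shift depends on letter class: consonant p→q is +1, but vowel i→q is +8. The rule splits by letter class: vowels +8, consonants +1.
On minority: m(cons)+1=n, i(vowel)+8=q, n(cons)+1=o, o(vowel)+8=w, r(cons)+1=s, i(vowel)+8=q, t(cons)+1=u, y(cons)+1=z.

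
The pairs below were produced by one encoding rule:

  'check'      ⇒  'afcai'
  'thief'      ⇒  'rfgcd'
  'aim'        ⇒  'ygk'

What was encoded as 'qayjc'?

scale

Every letter moves 24 places later in the alphabet, wrapping around z→a.
Reversing it on qayjc: q−24=s, a−24=c, y−24=a, j−24=l, c−24=e.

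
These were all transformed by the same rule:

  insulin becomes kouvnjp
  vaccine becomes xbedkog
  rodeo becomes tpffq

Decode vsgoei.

trench

Shifts by position in insulin: pos 0: i→k (+2), pos 1: n→o (+1), pos 2: s→u (+2), pos 3: u→v (+1) — repeating every 2. The shifts repeat in a cycle of length 2: positions 0,1,… shift by +2, +1, then the pattern repeats.
Reversing it on vsgoei: v−2=t, s−1=r, g−2=e, o−1=n, e−2=c, i−1=h.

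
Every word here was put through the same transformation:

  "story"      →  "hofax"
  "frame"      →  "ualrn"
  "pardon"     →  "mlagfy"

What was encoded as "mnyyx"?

penny

s(18)→h(7) and t(19)→o(14) fit y≡7x+11 (mod 26); the inverse of 7 mod 26 is 15. Each letter's alphabet position (a=0..z=25) is mapped through 7·x+11 mod 26 — an affine cipher.
Decoding mnyyx: m(12)→15·(12−11)≡15=p; n(13)→15·(13−11)≡4=e; y(24)→15·(24−11)≡13=n; y(24)→15·(24−11)≡13=n; x(23)→15·(23−11)≡24=y (all mod 26).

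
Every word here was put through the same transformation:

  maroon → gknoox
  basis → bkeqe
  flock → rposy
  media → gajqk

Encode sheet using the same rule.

ezaav

Each letter's alphabet position (a=0..z=25) is mapped through 17·x+10 mod 26 — an affine cipher.
For sheet: s(18)→17·18+10≡4=e; h(7)→17·7+10≡25=z; e(4)→17·4+10≡0=a; e(4)→17·4+10≡0=a; t(19)→17·19+10≡21=v (all mod 26).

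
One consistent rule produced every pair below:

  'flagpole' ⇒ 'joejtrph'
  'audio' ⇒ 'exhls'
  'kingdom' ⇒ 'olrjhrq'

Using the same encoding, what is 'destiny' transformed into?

Shifts by position in flagpole: pos 0: f→j (+4), pos 1: l→o (+3), pos 2: a→e (+4), pos 3: g→j (+3) — repeating every 2. The shifts repeat in a cycle of length 2: positions 0,1,… shift by +4, +3, then the pattern repeats.
On destiny: d+4=h, e+3=h, s+4=w, t+3=w, i+4=m, n+3=q, y+4=c.

hhwwmqc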